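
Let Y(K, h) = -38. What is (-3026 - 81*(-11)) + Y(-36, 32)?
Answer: -2173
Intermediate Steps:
(-3026 - 81*(-11)) + Y(-36, 32) = (-3026 - 81*(-11)) - 38 = (-3026 + 891) - 38 = -2135 - 38 = -2173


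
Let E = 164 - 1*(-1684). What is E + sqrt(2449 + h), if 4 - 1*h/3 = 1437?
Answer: 1848 + 5*I*sqrt(74) ≈ 1848.0 + 43.012*I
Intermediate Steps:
h = -4299 (h = 12 - 3*1437 = 12 - 4311 = -4299)
E = 1848 (E = 164 + 1684 = 1848)
E + sqrt(2449 + h) = 1848 + sqrt(2449 - 4299) = 1848 + sqrt(-1850) = 1848 + 5*I*sqrt(74)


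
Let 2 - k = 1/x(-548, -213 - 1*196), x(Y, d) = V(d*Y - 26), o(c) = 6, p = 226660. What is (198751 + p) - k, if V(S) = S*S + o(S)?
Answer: 21365528589039979/50223499242 ≈ 4.2541e+5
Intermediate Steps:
V(S) = 6 + S² (V(S) = S*S + 6 = S² + 6 = 6 + S²)
x(Y, d) = 6 + (-26 + Y*d)² (x(Y, d) = 6 + (d*Y - 26)² = 6 + (Y*d - 26)² = 6 + (-26 + Y*d)²)
k = 100446998483/50223499242 (k = 2 - 1/(6 + (-26 - 548*(-213 - 1*196))²) = 2 - 1/(6 + (-26 - 548*(-213 - 196))²) = 2 - 1/(6 + (-26 - 548*(-409))²) = 2 - 1/(6 + (-26 + 224132)²) = 2 - 1/(6 + 224106²) = 2 - 1/(6 + 50223499236) = 2 - 1/50223499242 = 100446998483/50223499242 ≈ 2.0000)
(198751 + p) - k = (198751 + 226660) - 1*100446998483/50223499242 = 425411 - 100446998483/50223499242 = 21365528589039979/50223499242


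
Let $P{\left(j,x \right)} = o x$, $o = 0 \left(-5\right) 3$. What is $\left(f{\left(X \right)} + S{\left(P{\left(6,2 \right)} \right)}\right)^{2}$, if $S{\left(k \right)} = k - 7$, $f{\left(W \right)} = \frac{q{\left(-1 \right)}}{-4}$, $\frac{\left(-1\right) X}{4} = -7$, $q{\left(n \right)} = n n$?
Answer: $\frac{841}{16} \approx 52.563$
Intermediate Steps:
$q{\left(n \right)} = n^{2}$
$o = 0$ ($o = 0 \cdot 3 = 0$)
$X = 28$ ($X = \left(-4\right) \left(-7\right) = 28$)
$P{\left(j,x \right)} = 0$ ($P{\left(j,x \right)} = 0 x = 0$)
$f{\left(W \right)} = - \frac{1}{4}$ ($f{\left(W \right)} = \frac{\left(-1\right)^{2}}{-4} = 1 \left(- \frac{1}{4}\right) = - \frac{1}{4}$)
$S{\left(k \right)} = -7 + k$
$\left(f{\left(X \right)} + S{\left(P{\left(6,2 \right)} \right)}\right)^{2} = \left(- \frac{1}{4} + \left(-7 + 0\right)\right)^{2} = \left(- \frac{1}{4} - 7\right)^{2} = \left(- \frac{29}{4}\right)^{2} = \frac{841}{16}$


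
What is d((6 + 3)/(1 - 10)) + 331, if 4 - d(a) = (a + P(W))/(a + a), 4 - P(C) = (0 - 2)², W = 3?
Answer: 669/2 ≈ 334.50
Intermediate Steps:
P(C) = 0 (P(C) = 4 - (0 - 2)² = 4 - 1*(-2)² = 4 - 1*4 = 4 - 4 = 0)
d(a) = 7/2 (d(a) = 4 - (a + 0)/(a + a) = 4 - a/(2*a) = 4 - a*1/(2*a) = 4 - 1*½ = 4 - ½ = 7/2)
d((6 + 3)/(1 - 10)) + 331 = 7/2 + 331 = 669/2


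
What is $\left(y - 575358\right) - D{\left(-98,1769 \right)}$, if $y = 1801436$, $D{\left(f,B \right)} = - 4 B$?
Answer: $1233154$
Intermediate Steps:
$\left(y - 575358\right) - D{\left(-98,1769 \right)} = \left(1801436 - 575358\right) - \left(-4\right) 1769 = \left(1801436 - 575358\right) - -7076 = 1226078 + 7076 = 1233154$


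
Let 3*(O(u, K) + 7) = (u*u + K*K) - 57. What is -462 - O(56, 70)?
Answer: -9344/3 ≈ -3114.7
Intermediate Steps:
O(u, K) = -26 + K²/3 + u²/3 (O(u, K) = -7 + ((u*u + K*K) - 57)/3 = -7 + ((u² + K²) - 57)/3 = -7 + ((K² + u²) - 57)/3 = -7 + (-57 + K² + u²)/3 = -7 + (-19 + K²/3 + u²/3) = -26 + K²/3 + u²/3)
-462 - O(56, 70) = -462 - (-26 + (⅓)*70² + (⅓)*56²) = -462 - (-26 + (⅓)*4900 + (⅓)*3136) = -462 - (-26 + 4900/3 + 3136/3) = -462 - 1*7958/3 = -462 - 7958/3 = -9344/3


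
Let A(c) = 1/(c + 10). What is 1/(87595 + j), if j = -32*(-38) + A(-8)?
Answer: 2/177623 ≈ 1.1260e-5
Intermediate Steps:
A(c) = 1/(10 + c)
j = 2433/2 (j = -32*(-38) + 1/(10 - 8) = 1216 + 1/2 = 1216 + ½ = 2433/2 ≈ 1216.5)
1/(87595 + j) = 1/(87595 + 2433/2) = 1/(177623/2) = 2/177623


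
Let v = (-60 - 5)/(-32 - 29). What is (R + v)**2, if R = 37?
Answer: 5391684/3721 ≈ 1449.0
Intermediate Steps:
v = 65/61 (v = -65/(-61) = -65*(-1/61) = 65/61 ≈ 1.0656)
(R + v)**2 = (37 + 65/61)**2 = (2322/61)**2 = 5391684/3721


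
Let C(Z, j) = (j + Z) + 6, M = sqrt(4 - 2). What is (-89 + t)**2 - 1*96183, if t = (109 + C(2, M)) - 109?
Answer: -96183 + (81 - sqrt(2))**2 ≈ -89849.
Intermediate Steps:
M = sqrt(2) ≈ 1.4142
C(Z, j) = 6 + Z + j (C(Z, j) = (Z + j) + 6 = 6 + Z + j)
t = 8 + sqrt(2) (t = (109 + (6 + 2 + sqrt(2))) - 109 = (109 + (8 + sqrt(2))) - 109 = (117 + sqrt(2)) - 109 = 8 + sqrt(2) ≈ 9.4142)
(-89 + t)**2 - 1*96183 = (-89 + (8 + sqrt(2)))**2 - 1*96183 = (-81 + sqrt(2))**2 - 96183 = -96183 + (-81 + sqrt(2))**2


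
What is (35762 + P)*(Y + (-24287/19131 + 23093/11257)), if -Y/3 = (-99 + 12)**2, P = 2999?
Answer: -189539667896531345/215357667 ≈ -8.8012e+8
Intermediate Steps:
Y = -22707 (Y = -3*(-99 + 12)**2 = -3*(-87)**2 = -3*7569 = -22707)
(35762 + P)*(Y + (-24287/19131 + 23093/11257)) = (35762 + 2999)*(-22707 + (-24287/19131 + 23093/11257)) = 38761*(-22707 + (-24287*1/19131 + 23093*(1/11257))) = 38761*(-22707 + (-24287/19131 + 23093/11257)) = 38761*(-22707 + 168393424/215357667) = 38761*(-4889958151145/215357667) = -189539667896531345/215357667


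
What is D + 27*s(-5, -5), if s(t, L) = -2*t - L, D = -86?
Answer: 319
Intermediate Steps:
s(t, L) = -L - 2*t
D + 27*s(-5, -5) = -86 + 27*(-1*(-5) - 2*(-5)) = -86 + 27*(5 + 10) = -86 + 27*15 = -86 + 405 = 319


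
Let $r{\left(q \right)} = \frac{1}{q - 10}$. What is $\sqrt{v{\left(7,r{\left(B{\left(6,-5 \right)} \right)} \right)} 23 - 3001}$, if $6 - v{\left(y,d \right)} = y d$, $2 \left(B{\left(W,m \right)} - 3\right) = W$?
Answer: $\frac{i \sqrt{11291}}{2} \approx 53.13 i$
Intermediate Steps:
$B{\left(W,m \right)} = 3 + \frac{W}{2}$
$r{\left(q \right)} = \frac{1}{-10 + q}$ ($r{\left(q \right)} = \frac{1}{q - 10} = \frac{1}{-10 + q}$)
$v{\left(y,d \right)} = 6 - d y$ ($v{\left(y,d \right)} = 6 - y d = 6 - d y$)
$\sqrt{v{\left(7,r{\left(B{\left(6,-5 \right)} \right)} \right)} 23 - 3001} = \sqrt{\left(6 - \frac{1}{-10 + \left(3 + \frac{1}{2} \cdot 6\right)} 7\right) 23 - 3001} = \sqrt{\left(6 - \frac{1}{-10 + \left(3 + 3\right)} 7\right) 23 - 3001} = \sqrt{\left(6 - \frac{1}{-10 + 6} \cdot 7\right) 23 - 3001} = \sqrt{\left(6 - \frac{1}{-4} \cdot 7\right) 23 - 3001} = \sqrt{\left(6 - \left(- \frac{1}{4}\right) 7\right) 23 - 3001} = \sqrt{\left(6 + \frac{7}{4}\right) 23 - 3001} = \sqrt{\frac{31}{4} \cdot 23 - 3001} = \sqrt{\frac{713}{4} - 3001} = \sqrt{- \frac{11291}{4}} = \frac{i \sqrt{11291}}{2}$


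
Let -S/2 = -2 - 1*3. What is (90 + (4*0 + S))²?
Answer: 10000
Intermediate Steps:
S = 10 (S = -2*(-2 - 1*3) = -2*(-2 - 3) = -2*(-5) = 10)
(90 + (4*0 + S))² = (90 + (4*0 + 10))² = (90 + (0 + 10))² = (90 + 10)² = 100² = 10000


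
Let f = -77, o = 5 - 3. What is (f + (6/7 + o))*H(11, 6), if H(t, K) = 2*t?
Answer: -11418/7 ≈ -1631.1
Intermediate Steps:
o = 2
(f + (6/7 + o))*H(11, 6) = (-77 + (6/7 + 2))*(2*11) = (-77 + (6*(⅐) + 2))*22 = (-77 + (6/7 + 2))*22 = (-77 + 20/7)*22 = -519/7*22 = -11418/7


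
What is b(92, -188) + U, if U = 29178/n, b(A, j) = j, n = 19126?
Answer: -1783255/9563 ≈ -186.47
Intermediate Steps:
U = 14589/9563 (U = 29178/19126 = 29178*(1/19126) = 14589/9563 ≈ 1.5256)
b(92, -188) + U = -188 + 14589/9563 = -1783255/9563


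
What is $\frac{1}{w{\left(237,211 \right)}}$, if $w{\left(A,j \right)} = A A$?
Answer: $\frac{1}{56169} \approx 1.7803 \cdot 10^{-5}$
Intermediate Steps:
$w{\left(A,j \right)} = A^{2}$
$\frac{1}{w{\left(237,211 \right)}} = \frac{1}{237^{2}} = \frac{1}{56169}$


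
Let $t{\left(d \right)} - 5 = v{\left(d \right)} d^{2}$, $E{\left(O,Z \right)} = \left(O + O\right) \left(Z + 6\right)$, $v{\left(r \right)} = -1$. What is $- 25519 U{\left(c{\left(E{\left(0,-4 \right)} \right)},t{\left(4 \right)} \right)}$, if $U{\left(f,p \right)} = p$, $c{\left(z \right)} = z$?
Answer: $280709$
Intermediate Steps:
$E{\left(O,Z \right)} = 2 O \left(6 + Z\right)$
$t{\left(d \right)} = 5 - d^{2}$
$- 25519 U{\left(c{\left(E{\left(0,-4 \right)} \right)},t{\left(4 \right)} \right)} = - 25519 \left(5 - 4^{2}\right) = - 25519 \left(5 - 16\right) = \left(-25519\right) \left(-11\right) = 280709$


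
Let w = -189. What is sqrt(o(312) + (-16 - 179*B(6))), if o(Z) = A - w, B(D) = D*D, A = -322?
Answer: I*sqrt(6593) ≈ 81.197*I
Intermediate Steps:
B(D) = D**2
o(Z) = -133 (o(Z) = -322 - 1*(-189) = -322 + 189 = -133)
sqrt(o(312) + (-16 - 179*B(6))) = sqrt(-133 + (-16 - 179*6**2)) = sqrt(-133 + (-16 - 179*36)) = sqrt(-133 + (-16 - 6444)) = sqrt(-133 - 6460) = sqrt(-6593) = I*sqrt(6593)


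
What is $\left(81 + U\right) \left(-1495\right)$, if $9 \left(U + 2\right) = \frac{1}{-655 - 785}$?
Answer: $- \frac{306127861}{2592} \approx -1.181 \cdot 10^{5}$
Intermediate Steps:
$U = - \frac{25921}{12960}$ ($U = -2 + \frac{1}{9 \left(-655 - 785\right)} = -2 + \frac{1}{9 \left(-1440\right)} = -2 + \frac{1}{9} \left(- \frac{1}{1440}\right) = -2 - \frac{1}{12960} = - \frac{25921}{12960} \approx -2.0001$)
$\left(81 + U\right) \left(-1495\right) = \left(81 - \frac{25921}{12960}\right) \left(-1495\right) = \frac{1023839}{12960} \left(-1495\right) = - \frac{306127861}{2592}$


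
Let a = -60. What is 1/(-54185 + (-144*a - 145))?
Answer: -1/45690 ≈ -2.1887e-5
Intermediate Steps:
1/(-54185 + (-144*a - 145)) = 1/(-54185 + (-144*(-60) - 145)) = 1/(-54185 + (8640 - 145)) = 1/(-54185 + 8495) = 1/(-45690) = -1/45690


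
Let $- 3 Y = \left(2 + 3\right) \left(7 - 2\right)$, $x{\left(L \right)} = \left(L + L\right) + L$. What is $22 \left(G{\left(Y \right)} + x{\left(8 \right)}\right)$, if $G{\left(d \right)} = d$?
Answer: $\frac{1034}{3} \approx 344.67$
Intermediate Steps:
$x{\left(L \right)} = 3 L$ ($x{\left(L \right)} = 2 L + L = 3 L$)
$Y = - \frac{25}{3}$ ($Y = - \frac{\left(2 + 3\right) \left(7 - 2\right)}{3} = - \frac{5 \cdot 5}{3} = \left(- \frac{1}{3}\right) 25 = - \frac{25}{3} \approx -8.3333$)
$22 \left(G{\left(Y \right)} + x{\left(8 \right)}\right) = 22 \left(- \frac{25}{3} + 3 \cdot 8\right) = 22 \left(- \frac{25}{3} + 24\right) = 22 \cdot \frac{47}{3} = \frac{1034}{3}$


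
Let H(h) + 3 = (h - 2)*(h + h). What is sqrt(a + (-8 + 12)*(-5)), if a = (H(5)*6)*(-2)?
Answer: 2*I*sqrt(86) ≈ 18.547*I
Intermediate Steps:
H(h) = -3 + 2*h*(-2 + h) (H(h) = -3 + (h - 2)*(h + h) = -3 + (-2 + h)*(2*h) = -3 + 2*h*(-2 + h))
a = -324 (a = ((-3 - 4*5 + 2*5**2)*6)*(-2) = ((-3 - 20 + 2*25)*6)*(-2) = ((-3 - 20 + 50)*6)*(-2) = (27*6)*(-2) = 162*(-2) = -324)
sqrt(a + (-8 + 12)*(-5)) = sqrt(-324 + (-8 + 12)*(-5)) = sqrt(-324 + 4*(-5)) = sqrt(-324 - 20) = sqrt(-344) = 2*I*sqrt(86)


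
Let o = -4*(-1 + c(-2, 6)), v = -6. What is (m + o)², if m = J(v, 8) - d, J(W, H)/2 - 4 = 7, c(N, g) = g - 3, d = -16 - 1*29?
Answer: 3481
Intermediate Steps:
d = -45 (d = -16 - 29 = -45)
c(N, g) = -3 + g
J(W, H) = 22 (J(W, H) = 8 + 2*7 = 8 + 14 = 22)
m = 67 (m = 22 - 1*(-45) = 22 + 45 = 67)
o = -8 (o = -4*(-1 + (-3 + 6)) = -4*(-1 + 3) = -4*2 = -8)
(m + o)² = (67 - 8)² = 59² = 3481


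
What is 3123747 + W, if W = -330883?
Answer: 2792864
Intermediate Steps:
3123747 + W = 3123747 - 330883 = 2792864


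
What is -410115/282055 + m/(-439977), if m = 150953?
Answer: -2347560166/1306291713 ≈ -1.7971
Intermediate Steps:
-410115/282055 + m/(-439977) = -410115/282055 + 150953/(-439977) = -410115*1/282055 + 150953*(-1/439977) = -4317/2969 - 150953/439977 = -2347560166/1306291713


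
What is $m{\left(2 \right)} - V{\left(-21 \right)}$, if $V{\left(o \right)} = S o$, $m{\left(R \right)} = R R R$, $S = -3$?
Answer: $-55$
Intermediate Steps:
$m{\left(R \right)} = R^{3}$ ($m{\left(R \right)} = R^{2} R = R^{3}$)
$V{\left(o \right)} = - 3 o$
$m{\left(2 \right)} - V{\left(-21 \right)} = 2^{3} - \left(-3\right) \left(-21\right) = 8 - 63 = -55$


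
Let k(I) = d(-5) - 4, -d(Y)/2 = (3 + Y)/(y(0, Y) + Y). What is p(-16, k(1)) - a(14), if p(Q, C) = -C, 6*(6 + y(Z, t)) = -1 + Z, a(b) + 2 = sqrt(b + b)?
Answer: 426/67 - 2*sqrt(7) ≈ 1.0667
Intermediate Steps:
a(b) = -2 + sqrt(2)*sqrt(b) (a(b) = -2 + sqrt(b + b) = -2 + sqrt(2*b) = -2 + sqrt(2)*sqrt(b))
y(Z, t) = -37/6 + Z/6 (y(Z, t) = -6 + (-1 + Z)/6 = -6 + (-1/6 + Z/6) = -37/6 + Z/6)
d(Y) = -2*(3 + Y)/(-37/6 + Y) (d(Y) = -2*(3 + Y)/((-37/6 + (1/6)*0) + Y) = -2*(3 + Y)/((-37/6 + 0) + Y) = -2*(3 + Y)/(-37/6 + Y))
k(I) = -292/67 (k(I) = 12*(-3 - 1*(-5))/(-37 + 6*(-5)) - 4 = 12*(-3 + 5)/(-37 - 30) - 4 = 12*2/(-67) - 4 = 12*(-1/67)*2 - 4 = -24/67 - 4 = -292/67)
p(-16, k(1)) - a(14) = -1*(-292/67) - (-2 + sqrt(2)*sqrt(14)) = 292/67 - (-2 + 2*sqrt(7)) = 292/67 + (2 - 2*sqrt(7)) = 426/67 - 2*sqrt(7)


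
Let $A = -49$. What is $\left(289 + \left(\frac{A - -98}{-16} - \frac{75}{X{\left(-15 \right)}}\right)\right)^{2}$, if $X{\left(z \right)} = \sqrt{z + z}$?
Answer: $\frac{20882625}{256} + \frac{22875 i \sqrt{30}}{16} \approx 81573.0 + 7830.7 i$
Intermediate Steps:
$X{\left(z \right)} = \sqrt{2} \sqrt{z}$ ($X{\left(z \right)} = \sqrt{2 z} = \sqrt{2} \sqrt{z}$)
$\left(289 + \left(\frac{A - -98}{-16} - \frac{75}{X{\left(-15 \right)}}\right)\right)^{2} = \left(289 + \left(\frac{-49 - -98}{-16} - \frac{75}{\sqrt{2} \sqrt{-15}}\right)\right)^{2} = \left(289 + \left(\left(-49 + 98\right) \left(- \frac{1}{16}\right) - \frac{75}{\sqrt{2} i \sqrt{15}}\right)\right)^{2} = \left(289 + \left(49 \left(- \frac{1}{16}\right) - \frac{75}{i \sqrt{30}}\right)\right)^{2} = \left(289 - \left(\frac{49}{16} + 75 \left(- \frac{i \sqrt{30}}{30}\right)\right)\right)^{2} = \left(289 - \left(\frac{49}{16} - \frac{5 i \sqrt{30}}{2}\right)\right)^{2} = \left(\frac{4575}{16} + \frac{5 i \sqrt{30}}{2}\right)^{2}$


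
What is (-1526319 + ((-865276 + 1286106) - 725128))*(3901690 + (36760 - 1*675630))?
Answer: -5972973759940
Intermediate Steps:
(-1526319 + ((-865276 + 1286106) - 725128))*(3901690 + (36760 - 1*675630)) = (-1526319 + (420830 - 725128))*(3901690 + (36760 - 675630)) = (-1526319 - 304298)*(3901690 - 638870) = -1830617*3262820 = -5972973759940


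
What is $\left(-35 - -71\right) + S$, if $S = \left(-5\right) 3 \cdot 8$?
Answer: $-84$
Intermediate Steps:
$S = -120$ ($S = \left(-15\right) 8 = -120$)
$\left(-35 - -71\right) + S = \left(-35 - -71\right) - 120 = \left(-35 + 71\right) - 120 = 36 - 120 = -84$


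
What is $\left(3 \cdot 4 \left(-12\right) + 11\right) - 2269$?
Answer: $-2402$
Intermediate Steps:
$\left(3 \cdot 4 \left(-12\right) + 11\right) - 2269 = \left(12 \left(-12\right) + 11\right) - 2269 = \left(-144 + 11\right) - 2269 = -133 - 2269 = -2402$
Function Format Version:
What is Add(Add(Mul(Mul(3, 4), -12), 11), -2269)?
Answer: -2402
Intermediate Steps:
Add(Add(Mul(Mul(3, 4), -12), 11), -2269) = Add(Add(Mul(12, -12), 11), -2269) = Add(Add(-144, 11), -2269) = Add(-133, -2269) = -2402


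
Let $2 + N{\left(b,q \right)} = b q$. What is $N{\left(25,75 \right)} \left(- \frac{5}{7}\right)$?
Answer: $- \frac{9365}{7} \approx -1337.9$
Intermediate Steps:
$N{\left(b,q \right)} = -2 + b q$
$N{\left(25,75 \right)} \left(- \frac{5}{7}\right) = \left(-2 + 25 \cdot 75\right) \left(- \frac{5}{7}\right) = \left(-2 + 1875\right) \left(\left(-5\right) \frac{1}{7}\right) = 1873 \left(- \frac{5}{7}\right) = - \frac{9365}{7}$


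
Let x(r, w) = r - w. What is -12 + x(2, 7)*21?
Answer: -117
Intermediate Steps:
-12 + x(2, 7)*21 = -12 + (2 - 1*7)*21 = -12 + (2 - 7)*21 = -12 - 5*21 = -12 - 105 = -117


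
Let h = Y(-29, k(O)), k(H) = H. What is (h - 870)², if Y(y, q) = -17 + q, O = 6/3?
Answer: 783225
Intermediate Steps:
O = 2 (O = 6*(⅓) = 2)
h = -15 (h = -17 + 2 = -15)
(h - 870)² = (-15 - 870)² = (-885)² = 783225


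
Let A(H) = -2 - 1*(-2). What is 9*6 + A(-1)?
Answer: 54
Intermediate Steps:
A(H) = 0 (A(H) = -2 + 2 = 0)
9*6 + A(-1) = 9*6 + 0 = 54 + 0 = 54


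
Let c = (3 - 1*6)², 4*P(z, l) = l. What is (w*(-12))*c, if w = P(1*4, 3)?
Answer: -81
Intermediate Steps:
P(z, l) = l/4
c = 9 (c = (3 - 6)² = (-3)² = 9)
w = ¾ (w = (¼)*3 = ¾ ≈ 0.75000)
(w*(-12))*c = ((¾)*(-12))*9 = -9*9 = -81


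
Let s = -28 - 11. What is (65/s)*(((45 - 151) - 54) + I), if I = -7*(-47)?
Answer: -845/3 ≈ -281.67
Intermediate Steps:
s = -39
I = 329
(65/s)*(((45 - 151) - 54) + I) = (65/(-39))*(((45 - 151) - 54) + 329) = (65*(-1/39))*((-106 - 54) + 329) = -5*(-160 + 329)/3 = -5/3*169 = -845/3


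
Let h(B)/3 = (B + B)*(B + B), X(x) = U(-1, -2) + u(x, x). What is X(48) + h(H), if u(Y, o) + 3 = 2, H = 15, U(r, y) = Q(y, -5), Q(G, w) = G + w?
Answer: 2692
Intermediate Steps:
U(r, y) = -5 + y (U(r, y) = y - 5 = -5 + y)
u(Y, o) = -1 (u(Y, o) = -3 + 2 = -1)
X(x) = -8 (X(x) = (-5 - 2) - 1 = -7 - 1 = -8)
h(B) = 12*B**2 (h(B) = 3*((B + B)*(B + B)) = 3*((2*B)*(2*B)) = 3*(4*B**2) = 12*B**2)
X(48) + h(H) = -8 + 12*15**2 = -8 + 12*225 = -8 + 2700 = 2692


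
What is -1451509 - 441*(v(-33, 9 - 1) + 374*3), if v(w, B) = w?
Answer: -1931758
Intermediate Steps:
-1451509 - 441*(v(-33, 9 - 1) + 374*3) = -1451509 - 441*(-33 + 374*3) = -1451509 - 441*(-33 + 1122) = -1451509 - 441*1089 = -1451509 - 480249 = -1931758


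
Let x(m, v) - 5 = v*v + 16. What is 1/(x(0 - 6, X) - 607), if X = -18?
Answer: -1/262 ≈ -0.0038168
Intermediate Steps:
x(m, v) = 21 + v² (x(m, v) = 5 + (v*v + 16) = 5 + (v² + 16) = 5 + (16 + v²) = 21 + v²)
1/(x(0 - 6, X) - 607) = 1/((21 + (-18)²) - 607) = 1/((21 + 324) - 607) = 1/(345 - 607) = 1/(-262) = -1/262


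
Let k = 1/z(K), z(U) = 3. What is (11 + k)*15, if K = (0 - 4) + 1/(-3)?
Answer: 170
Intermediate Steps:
K = -13/3 (K = -4 - ⅓ = -13/3 ≈ -4.3333)
k = ⅓ (k = 1/3 = ⅓ ≈ 0.33333)
(11 + k)*15 = (11 + ⅓)*15 = (34/3)*15 = 170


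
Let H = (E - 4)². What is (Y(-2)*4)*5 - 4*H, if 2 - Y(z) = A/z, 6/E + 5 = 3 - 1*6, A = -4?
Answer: -361/4 ≈ -90.250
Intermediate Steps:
E = -¾ (E = 6/(-5 + (3 - 1*6)) = 6/(-5 + (3 - 6)) = 6/(-5 - 3) = 6/(-8) = 6*(-⅛) = -¾ ≈ -0.75000)
Y(z) = 2 + 4/z (Y(z) = 2 - (-4)/z = 2 + 4/z)
H = 361/16 (H = (-¾ - 4)² = (-19/4)² = 361/16 ≈ 22.563)
(Y(-2)*4)*5 - 4*H = ((2 + 4/(-2))*4)*5 - 4*361/16 = ((2 + 4*(-½))*4)*5 - 361/4 = ((2 - 2)*4)*5 - 361/4 = (0*4)*5 - 361/4 = 0*5 - 361/4 = 0 - 361/4 = -361/4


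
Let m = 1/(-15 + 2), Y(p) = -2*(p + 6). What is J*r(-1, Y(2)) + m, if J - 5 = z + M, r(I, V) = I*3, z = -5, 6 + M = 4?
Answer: 77/13 ≈ 5.9231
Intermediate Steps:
M = -2 (M = -6 + 4 = -2)
Y(p) = -12 - 2*p (Y(p) = -2*(6 + p) = -12 - 2*p)
m = -1/13 (m = 1/(-13) = -1/13 ≈ -0.076923)
r(I, V) = 3*I
J = -2 (J = 5 + (-5 - 2) = 5 - 7 = -2)
J*r(-1, Y(2)) + m = -6*(-1) - 1/13 = -2*(-3) - 1/13 = 6 - 1/13 = 77/13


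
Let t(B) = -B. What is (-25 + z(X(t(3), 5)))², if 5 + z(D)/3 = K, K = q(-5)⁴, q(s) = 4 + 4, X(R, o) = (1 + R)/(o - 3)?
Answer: 150013504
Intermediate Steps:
X(R, o) = (1 + R)/(-3 + o)
q(s) = 8
K = 4096 (K = 8⁴ = 4096)
z(D) = 12273 (z(D) = -15 + 3*4096 = -15 + 12288 = 12273)
(-25 + z(X(t(3), 5)))² = (-25 + 12273)² = 12248² = 150013504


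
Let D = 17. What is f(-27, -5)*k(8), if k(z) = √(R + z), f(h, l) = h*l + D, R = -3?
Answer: 152*√5 ≈ 339.88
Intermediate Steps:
f(h, l) = 17 + h*l (f(h, l) = h*l + 17 = 17 + h*l)
k(z) = √(-3 + z)
f(-27, -5)*k(8) = (17 - 27*(-5))*√(-3 + 8) = (17 + 135)*√5 = 152*√5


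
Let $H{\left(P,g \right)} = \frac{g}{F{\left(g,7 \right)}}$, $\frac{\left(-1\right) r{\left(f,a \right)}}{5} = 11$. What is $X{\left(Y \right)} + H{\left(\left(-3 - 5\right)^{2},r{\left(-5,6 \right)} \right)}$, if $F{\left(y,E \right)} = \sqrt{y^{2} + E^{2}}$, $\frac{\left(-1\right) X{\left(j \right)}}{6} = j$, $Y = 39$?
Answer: $-234 - \frac{55 \sqrt{3074}}{3074} \approx -234.99$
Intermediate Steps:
$r{\left(f,a \right)} = -55$ ($r{\left(f,a \right)} = \left(-5\right) 11 = -55$)
$X{\left(j \right)} = - 6 j$
$F{\left(y,E \right)} = \sqrt{E^{2} + y^{2}}$
$H{\left(P,g \right)} = \frac{g}{\sqrt{49 + g^{2}}}$ ($H{\left(P,g \right)} = \frac{g}{\sqrt{7^{2} + g^{2}}} = \frac{g}{\sqrt{49 + g^{2}}}$)
$X{\left(Y \right)} + H{\left(\left(-3 - 5\right)^{2},r{\left(-5,6 \right)} \right)} = \left(-6\right) 39 - \frac{55}{\sqrt{49 + \left(-55\right)^{2}}} = -234 - \frac{55}{\sqrt{49 + 3025}} = -234 - \frac{55}{\sqrt{3074}} = -234 - 55 \frac{\sqrt{3074}}{3074} = -234 - \frac{55 \sqrt{3074}}{3074}$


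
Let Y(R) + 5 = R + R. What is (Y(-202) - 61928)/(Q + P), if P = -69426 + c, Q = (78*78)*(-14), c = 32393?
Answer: 62337/122209 ≈ 0.51009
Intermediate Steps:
Q = -85176 (Q = 6084*(-14) = -85176)
P = -37033 (P = -69426 + 32393 = -37033)
Y(R) = -5 + 2*R (Y(R) = -5 + (R + R) = -5 + 2*R)
(Y(-202) - 61928)/(Q + P) = ((-5 + 2*(-202)) - 61928)/(-85176 - 37033) = ((-5 - 404) - 61928)/(-122209) = (-409 - 61928)*(-1/122209) = -62337*(-1/122209) = 62337/122209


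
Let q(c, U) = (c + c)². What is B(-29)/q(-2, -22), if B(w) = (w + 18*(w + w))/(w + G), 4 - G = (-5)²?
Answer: 1073/800 ≈ 1.3412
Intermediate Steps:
G = -21 (G = 4 - 1*(-5)² = 4 - 1*25 = 4 - 25 = -21)
q(c, U) = 4*c² (q(c, U) = (2*c)² = 4*c²)
B(w) = 37*w/(-21 + w) (B(w) = (w + 18*(w + w))/(w - 21) = (w + 18*(2*w))/(-21 + w) = (w + 36*w)/(-21 + w) = (37*w)/(-21 + w) = 37*w/(-21 + w))
B(-29)/q(-2, -22) = (37*(-29)/(-21 - 29))/((4*(-2)²)) = (37*(-29)/(-50))/((4*4)) = (37*(-29)*(-1/50))/16 = (1073/50)*(1/16) = 1073/800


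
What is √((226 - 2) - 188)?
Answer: 6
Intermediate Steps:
√((226 - 2) - 188) = √(224 - 188) = √36 = 6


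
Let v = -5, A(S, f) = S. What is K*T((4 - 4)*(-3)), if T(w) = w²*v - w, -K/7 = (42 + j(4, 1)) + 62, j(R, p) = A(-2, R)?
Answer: 0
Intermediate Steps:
j(R, p) = -2
K = -714 (K = -7*((42 - 2) + 62) = -7*(40 + 62) = -7*102 = -714)
T(w) = -w - 5*w² (T(w) = w²*(-5) - w = -5*w² - w = -w - 5*w²)
K*T((4 - 4)*(-3)) = -(-714)*(4 - 4)*(-3)*(1 + 5*((4 - 4)*(-3))) = -(-714)*0*(-3)*(1 + 5*(0*(-3))) = -(-714)*0*(1 + 5*0) = -(-714)*0*(1 + 0) = -(-714)*0 = -714*0 = 0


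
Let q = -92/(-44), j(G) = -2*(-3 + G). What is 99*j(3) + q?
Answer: 23/11 ≈ 2.0909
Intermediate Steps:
j(G) = 6 - 2*G
q = 23/11 (q = -92*(-1/44) = 23/11 ≈ 2.0909)
99*j(3) + q = 99*(6 - 2*3) + 23/11 = 99*(6 - 6) + 23/11 = 99*0 + 23/11 = 0 + 23/11 = 23/11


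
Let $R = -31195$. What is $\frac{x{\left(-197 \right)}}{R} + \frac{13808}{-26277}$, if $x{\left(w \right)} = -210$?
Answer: $- \frac{85044478}{163942203} \approx -0.51875$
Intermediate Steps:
$\frac{x{\left(-197 \right)}}{R} + \frac{13808}{-26277} = - \frac{210}{-31195} + \frac{13808}{-26277} = \left(-210\right) \left(- \frac{1}{31195}\right) + 13808 \left(- \frac{1}{26277}\right) = \frac{42}{6239} - \frac{13808}{26277} = - \frac{85044478}{163942203}$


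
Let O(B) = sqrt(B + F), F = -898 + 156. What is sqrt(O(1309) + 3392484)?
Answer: sqrt(3392484 + 9*sqrt(7)) ≈ 1841.9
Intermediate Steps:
F = -742
O(B) = sqrt(-742 + B) (O(B) = sqrt(B - 742) = sqrt(-742 + B))
sqrt(O(1309) + 3392484) = sqrt(sqrt(-742 + 1309) + 3392484) = sqrt(sqrt(567) + 3392484) = sqrt(9*sqrt(7) + 3392484) = sqrt(3392484 + 9*sqrt(7))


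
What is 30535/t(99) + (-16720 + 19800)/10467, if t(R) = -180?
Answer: -7090121/41868 ≈ -169.34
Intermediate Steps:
30535/t(99) + (-16720 + 19800)/10467 = 30535/(-180) + (-16720 + 19800)/10467 = 30535*(-1/180) + 3080*(1/10467) = -6107/36 + 3080/10467 = -7090121/41868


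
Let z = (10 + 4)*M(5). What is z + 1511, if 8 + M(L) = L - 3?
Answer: 1427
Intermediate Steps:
M(L) = -11 + L (M(L) = -8 + (L - 3) = -8 + (-3 + L) = -11 + L)
z = -84 (z = (10 + 4)*(-11 + 5) = 14*(-6) = -84)
z + 1511 = -84 + 1511 = 1427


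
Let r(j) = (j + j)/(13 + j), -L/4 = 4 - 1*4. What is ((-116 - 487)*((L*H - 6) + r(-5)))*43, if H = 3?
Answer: 751941/4 ≈ 1.8799e+5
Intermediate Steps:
L = 0 (L = -4*(4 - 1*4) = -4*(4 - 4) = -4*0 = 0)
r(j) = 2*j/(13 + j) (r(j) = (2*j)/(13 + j) = 2*j/(13 + j))
((-116 - 487)*((L*H - 6) + r(-5)))*43 = ((-116 - 487)*((0*3 - 6) + 2*(-5)/(13 - 5)))*43 = -603*((0 - 6) + 2*(-5)/8)*43 = -603*(-6 + 2*(-5)*(1/8))*43 = -603*(-6 - 5/4)*43 = -603*(-29/4)*43 = (17487/4)*43 = 751941/4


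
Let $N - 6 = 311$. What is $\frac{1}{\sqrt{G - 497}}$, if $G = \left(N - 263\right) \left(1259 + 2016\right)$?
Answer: $\frac{\sqrt{176353}}{176353} \approx 0.0023813$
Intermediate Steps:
$N = 317$ ($N = 6 + 311 = 317$)
$G = 176850$ ($G = \left(317 - 263\right) \left(1259 + 2016\right) = 54 \cdot 3275 = 176850$)
$\frac{1}{\sqrt{G - 497}} = \frac{1}{\sqrt{176850 - 497}} = \frac{1}{\sqrt{176353}} = \frac{\sqrt{176353}}{176353}$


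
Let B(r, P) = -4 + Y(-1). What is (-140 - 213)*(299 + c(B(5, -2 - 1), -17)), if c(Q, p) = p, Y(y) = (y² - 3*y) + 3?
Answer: -99546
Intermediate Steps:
Y(y) = 3 + y² - 3*y
B(r, P) = 3 (B(r, P) = -4 + (3 + (-1)² - 3*(-1)) = -4 + (3 + 1 + 3) = -4 + 7 = 3)
(-140 - 213)*(299 + c(B(5, -2 - 1), -17)) = (-140 - 213)*(299 - 17) = -353*282 = -99546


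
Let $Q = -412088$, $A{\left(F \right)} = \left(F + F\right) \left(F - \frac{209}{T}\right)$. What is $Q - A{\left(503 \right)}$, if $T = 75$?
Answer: $- \frac{68647696}{75} \approx -9.153 \cdot 10^{5}$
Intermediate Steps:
$A{\left(F \right)} = 2 F \left(- \frac{209}{75} + F\right)$ ($A{\left(F \right)} = \left(F + F\right) \left(F - \frac{209}{75}\right) = 2 F \left(F - \frac{209}{75}\right) = 2 F \left(- \frac{209}{75} + F\right)$)
$Q - A{\left(503 \right)} = -412088 - \frac{2}{75} \cdot 503 \left(-209 + 75 \cdot 503\right) = -412088 - \frac{2}{75} \cdot 503 \left(-209 + 37725\right) = -412088 - \frac{2}{75} \cdot 503 \cdot 37516 = -412088 - \frac{37741096}{75} = - \frac{68647696}{75}$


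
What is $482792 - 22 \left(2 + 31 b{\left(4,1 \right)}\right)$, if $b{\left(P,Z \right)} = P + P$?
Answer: $477292$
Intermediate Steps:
$b{\left(P,Z \right)} = 2 P$
$482792 - 22 \left(2 + 31 b{\left(4,1 \right)}\right) = 482792 - 22 \left(2 + 31 \cdot 2 \cdot 4\right) = 482792 - 22 \left(2 + 31 \cdot 8\right) = 482792 - 22 \left(2 + 248\right) = 482792 - 5500 = 477292$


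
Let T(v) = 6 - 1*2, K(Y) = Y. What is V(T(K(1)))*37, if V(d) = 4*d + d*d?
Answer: 1184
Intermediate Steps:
T(v) = 4 (T(v) = 6 - 2 = 4)
V(d) = d**2 + 4*d (V(d) = 4*d + d**2 = d**2 + 4*d)
V(T(K(1)))*37 = (4*(4 + 4))*37 = (4*8)*37 = 32*37 = 1184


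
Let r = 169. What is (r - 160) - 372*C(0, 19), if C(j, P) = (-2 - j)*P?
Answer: 14145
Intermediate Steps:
C(j, P) = P*(-2 - j)
(r - 160) - 372*C(0, 19) = (169 - 160) - (-372)*19*(2 + 0) = 9 - (-372)*19*2 = 9 - 372*(-38) = 9 + 14136 = 14145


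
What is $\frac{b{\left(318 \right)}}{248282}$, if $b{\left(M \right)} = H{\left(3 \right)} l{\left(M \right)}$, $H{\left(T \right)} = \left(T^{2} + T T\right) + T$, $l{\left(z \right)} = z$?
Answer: $\frac{3339}{124141} \approx 0.026897$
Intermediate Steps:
$H{\left(T \right)} = T + 2 T^{2}$ ($H{\left(T \right)} = \left(T^{2} + T^{2}\right) + T = 2 T^{2} + T = T + 2 T^{2}$)
$b{\left(M \right)} = 21 M$ ($b{\left(M \right)} = 3 \left(1 + 2 \cdot 3\right) M = 3 \left(1 + 6\right) M = 3 \cdot 7 M = 21 M$)
$\frac{b{\left(318 \right)}}{248282} = \frac{21 \cdot 318}{248282} = 6678 \cdot \frac{1}{248282} = \frac{3339}{124141}$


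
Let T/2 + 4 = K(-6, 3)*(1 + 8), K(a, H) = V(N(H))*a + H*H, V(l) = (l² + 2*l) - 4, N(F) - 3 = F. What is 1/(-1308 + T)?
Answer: -1/5906 ≈ -0.00016932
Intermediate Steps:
N(F) = 3 + F
V(l) = -4 + l² + 2*l
K(a, H) = H² + a*(2 + (3 + H)² + 2*H) (K(a, H) = (-4 + (3 + H)² + 2*(3 + H))*a + H*H = (-4 + (3 + H)² + (6 + 2*H))*a + H² = (2 + (3 + H)² + 2*H)*a + H² = a*(2 + (3 + H)² + 2*H) + H² = H² + a*(2 + (3 + H)² + 2*H))
T = -4598 (T = -8 + 2*((3² - 6*(2 + (3 + 3)² + 2*3))*(1 + 8)) = -8 + 2*((9 - 6*(2 + 6² + 6))*9) = -8 + 2*((9 - 6*(2 + 36 + 6))*9) = -8 + 2*((9 - 6*44)*9) = -8 + 2*((9 - 264)*9) = -8 + 2*(-255*9) = -8 + 2*(-2295) = -8 - 4590 = -4598)
1/(-1308 + T) = 1/(-1308 - 4598) = 1/(-5906) = -1/5906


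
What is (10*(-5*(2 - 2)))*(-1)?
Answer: 0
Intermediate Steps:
(10*(-5*(2 - 2)))*(-1) = (10*(-5*0))*(-1) = (10*0)*(-1) = 0*(-1) = 0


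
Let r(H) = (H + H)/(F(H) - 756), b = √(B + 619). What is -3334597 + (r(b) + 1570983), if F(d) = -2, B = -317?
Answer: -1763614 - √302/379 ≈ -1.7636e+6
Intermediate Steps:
b = √302 (b = √(-317 + 619) = √302 ≈ 17.378)
r(H) = -H/379 (r(H) = (H + H)/(-2 - 756) = (2*H)/(-758) = (2*H)*(-1/758) = -H/379)
-3334597 + (r(b) + 1570983) = -3334597 + (-√302/379 + 1570983) = -3334597 + (1570983 - √302/379) = -1763614 - √302/379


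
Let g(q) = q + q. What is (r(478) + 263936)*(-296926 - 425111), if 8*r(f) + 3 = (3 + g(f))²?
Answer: -1094307002571/4 ≈ -2.7358e+11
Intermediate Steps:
g(q) = 2*q
r(f) = -3/8 + (3 + 2*f)²/8
(r(478) + 263936)*(-296926 - 425111) = ((-3/8 + (3 + 2*478)²/8) + 263936)*(-296926 - 425111) = ((-3/8 + (3 + 956)²/8) + 263936)*(-722037) = ((-3/8 + (⅛)*959²) + 263936)*(-722037) = ((-3/8 + (⅛)*919681) + 263936)*(-722037) = ((-3/8 + 919681/8) + 263936)*(-722037) = (459839/4 + 263936)*(-722037) = (1515583/4)*(-722037) = -1094307002571/4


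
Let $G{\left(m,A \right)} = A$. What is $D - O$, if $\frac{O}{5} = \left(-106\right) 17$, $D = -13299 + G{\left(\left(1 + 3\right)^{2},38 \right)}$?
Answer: $-4251$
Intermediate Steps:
$D = -13261$ ($D = -13299 + 38 = -13261$)
$O = -9010$ ($O = 5 \left(\left(-106\right) 17\right) = 5 \left(-1802\right) = -9010$)
$D - O = -13261 - -9010 = -13261 + 9010 = -4251$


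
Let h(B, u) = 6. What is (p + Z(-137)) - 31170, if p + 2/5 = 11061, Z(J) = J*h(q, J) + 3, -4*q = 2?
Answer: -104642/5 ≈ -20928.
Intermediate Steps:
q = -½ (q = -¼*2 = -½ ≈ -0.50000)
Z(J) = 3 + 6*J (Z(J) = J*6 + 3 = 6*J + 3 = 3 + 6*J)
p = 55303/5 (p = -⅖ + 11061 = 55303/5 ≈ 11061.)
(p + Z(-137)) - 31170 = (55303/5 + (3 + 6*(-137))) - 31170 = (55303/5 + (3 - 822)) - 31170 = (55303/5 - 819) - 31170 = 51208/5 - 31170 = -104642/5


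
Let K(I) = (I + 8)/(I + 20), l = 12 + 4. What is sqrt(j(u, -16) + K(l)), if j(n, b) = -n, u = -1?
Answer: sqrt(15)/3 ≈ 1.2910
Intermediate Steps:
l = 16
K(I) = (8 + I)/(20 + I)
sqrt(j(u, -16) + K(l)) = sqrt(-1*(-1) + (8 + 16)/(20 + 16)) = sqrt(1 + 24/36) = sqrt(1 + (1/36)*24) = sqrt(1 + 2/3) = sqrt(5/3) = sqrt(15)/3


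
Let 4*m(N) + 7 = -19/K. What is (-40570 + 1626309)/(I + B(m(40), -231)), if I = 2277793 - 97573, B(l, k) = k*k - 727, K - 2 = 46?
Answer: 1585739/2232854 ≈ 0.71019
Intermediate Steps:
K = 48 (K = 2 + 46 = 48)
m(N) = -355/192 (m(N) = -7/4 + (-19/48)/4 = -7/4 + (-19*1/48)/4 = -7/4 + (¼)*(-19/48) = -7/4 - 19/192 = -355/192)
B(l, k) = -727 + k² (B(l, k) = k² - 727 = -727 + k²)
I = 2180220
(-40570 + 1626309)/(I + B(m(40), -231)) = (-40570 + 1626309)/(2180220 + (-727 + (-231)²)) = 1585739/(2180220 + (-727 + 53361)) = 1585739/(2180220 + 52634) = 1585739/2232854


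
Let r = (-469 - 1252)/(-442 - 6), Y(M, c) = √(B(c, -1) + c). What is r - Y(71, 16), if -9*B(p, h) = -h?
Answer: 1721/448 - √143/3 ≈ -0.14457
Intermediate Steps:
B(p, h) = h/9 (B(p, h) = -(-1)*h/9 = h/9)
Y(M, c) = √(-⅑ + c) (Y(M, c) = √((⅑)*(-1) + c) = √(-⅑ + c))
r = 1721/448 (r = -1721/(-448) = -1721*(-1/448) = 1721/448 ≈ 3.8415)
r - Y(71, 16) = 1721/448 - √(-1 + 9*16)/3 = 1721/448 - √(-1 + 144)/3 = 1721/448 - √143/3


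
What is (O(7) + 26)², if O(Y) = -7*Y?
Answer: 529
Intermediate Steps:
(O(7) + 26)² = (-7*7 + 26)² = (-49 + 26)² = (-23)² = 529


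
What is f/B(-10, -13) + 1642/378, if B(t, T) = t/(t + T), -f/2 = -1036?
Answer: 4507597/945 ≈ 4769.9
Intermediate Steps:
f = 2072 (f = -2*(-1036) = 2072)
B(t, T) = t/(T + t)
f/B(-10, -13) + 1642/378 = 2072/((-10/(-13 - 10))) + 1642/378 = 2072/((-10/(-23))) + 1642*(1/378) = 2072/((-10*(-1/23))) + 821/189 = 2072/(10/23) + 821/189 = 2072*(23/10) + 821/189 = 23828/5 + 821/189 = 4507597/945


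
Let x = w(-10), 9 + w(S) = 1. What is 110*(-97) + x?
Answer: -10678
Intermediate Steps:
w(S) = -8 (w(S) = -9 + 1 = -8)
x = -8
110*(-97) + x = 110*(-97) - 8 = -10670 - 8 = -10678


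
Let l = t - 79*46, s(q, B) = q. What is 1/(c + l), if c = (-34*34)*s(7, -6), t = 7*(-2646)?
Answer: -1/30248 ≈ -3.3060e-5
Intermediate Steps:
t = -18522
c = -8092 (c = -34*34*7 = -1156*7 = -8092)
l = -22156 (l = -18522 - 79*46 = -18522 - 1*3634 = -18522 - 3634 = -22156)
1/(c + l) = 1/(-8092 - 22156) = 1/(-30248) = -1/30248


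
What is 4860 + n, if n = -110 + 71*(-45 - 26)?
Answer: -291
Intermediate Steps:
n = -5151 (n = -110 + 71*(-71) = -110 - 5041 = -5151)
4860 + n = 4860 - 5151 = -291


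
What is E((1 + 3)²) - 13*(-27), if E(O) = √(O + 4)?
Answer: 351 + 2*√5 ≈ 355.47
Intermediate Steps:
E(O) = √(4 + O)
E((1 + 3)²) - 13*(-27) = √(4 + (1 + 3)²) - 13*(-27) = √(4 + 4²) + 351 = √(4 + 16) + 351 = √20 + 351 = 2*√5 + 351 = 351 + 2*√5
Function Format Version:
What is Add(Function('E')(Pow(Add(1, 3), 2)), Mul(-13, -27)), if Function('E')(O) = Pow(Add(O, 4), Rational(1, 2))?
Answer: Add(351, Mul(2, Pow(5, Rational(1, 2)))) ≈ 355.47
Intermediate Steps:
Function('E')(O) = Pow(Add(4, O), Rational(1, 2))
Add(Function('E')(Pow(Add(1, 3), 2)), Mul(-13, -27)) = Add(Pow(Add(4, Pow(Add(1, 3), 2)), Rational(1, 2)), Mul(-13, -27)) = Add(Pow(Add(4, Pow(4, 2)), Rational(1, 2)), 351) = Add(Pow(Add(4, 16), Rational(1, 2)), 351) = Add(Pow(20, Rational(1, 2)), 351) = Add(Mul(2, Pow(5, Rational(1, 2))), 351) = Add(351, Mul(2, Pow(5, Rational(1, 2))))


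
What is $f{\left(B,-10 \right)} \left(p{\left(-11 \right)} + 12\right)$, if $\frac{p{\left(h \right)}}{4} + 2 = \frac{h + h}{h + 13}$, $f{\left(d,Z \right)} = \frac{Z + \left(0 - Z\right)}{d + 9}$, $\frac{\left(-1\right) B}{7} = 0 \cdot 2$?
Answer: $0$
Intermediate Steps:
$B = 0$ ($B = - 7 \cdot 0 \cdot 2 = \left(-7\right) 0 = 0$)
$f{\left(d,Z \right)} = 0$ ($f{\left(d,Z \right)} = \frac{Z - Z}{9 + d} = \frac{0}{9 + d} = 0$)
$p{\left(h \right)} = -8 + \frac{8 h}{13 + h}$ ($p{\left(h \right)} = -8 + 4 \frac{h + h}{h + 13} = -8 + 4 \frac{2 h}{13 + h} = -8 + \frac{8 h}{13 + h}$)
$f{\left(B,-10 \right)} \left(p{\left(-11 \right)} + 12\right) = 0 \left(- \frac{104}{13 - 11} + 12\right) = 0 \left(- \frac{104}{2} + 12\right) = 0 \left(\left(-104\right) \frac{1}{2} + 12\right) = 0 \left(-52 + 12\right) = 0 \left(-40\right) = 0$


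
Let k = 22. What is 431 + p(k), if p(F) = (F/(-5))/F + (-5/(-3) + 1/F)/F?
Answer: 3128173/7260 ≈ 430.88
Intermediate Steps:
p(F) = -⅕ + (5/3 + 1/F)/F (p(F) = (F*(-⅕))/F + (-5*(-⅓) + 1/F)/F = (-F/5)/F + (5/3 + 1/F)/F = -⅕ + (5/3 + 1/F)/F)
431 + p(k) = 431 + (-⅕ + 22⁻² + (5/3)/22) = 431 + (-⅕ + 1/484 + (5/3)*(1/22)) = 431 + (-⅕ + 1/484 + 5/66) = 431 - 887/7260 = 3128173/7260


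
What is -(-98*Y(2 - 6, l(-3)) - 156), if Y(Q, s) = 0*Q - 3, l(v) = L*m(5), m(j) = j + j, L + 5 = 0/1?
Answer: -138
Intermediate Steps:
L = -5 (L = -5 + 0/1 = -5 + 0*1 = -5 + 0 = -5)
m(j) = 2*j
l(v) = -50 (l(v) = -10*5 = -5*10 = -50)
Y(Q, s) = -3 (Y(Q, s) = 0 - 3 = -3)
-(-98*Y(2 - 6, l(-3)) - 156) = -(-98*(-3) - 156) = -(294 - 156) = -1*138 = -138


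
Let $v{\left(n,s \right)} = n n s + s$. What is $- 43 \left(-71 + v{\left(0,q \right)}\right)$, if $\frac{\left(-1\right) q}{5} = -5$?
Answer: $1978$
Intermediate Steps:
$q = 25$ ($q = \left(-5\right) \left(-5\right) = 25$)
$v{\left(n,s \right)} = s + s n^{2}$ ($v{\left(n,s \right)} = n^{2} s + s = s n^{2} + s = s + s n^{2}$)
$- 43 \left(-71 + v{\left(0,q \right)}\right) = - 43 \left(-71 + 25 \left(1 + 0^{2}\right)\right) = - 43 \left(-71 + 25 \left(1 + 0\right)\right) = - 43 \left(-71 + 25 \cdot 1\right) = - 43 \left(-71 + 25\right) = \left(-43\right) \left(-46\right) = 1978$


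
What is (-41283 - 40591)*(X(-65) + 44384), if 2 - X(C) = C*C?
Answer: -3288141714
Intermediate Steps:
X(C) = 2 - C**2 (X(C) = 2 - C*C = 2 - C**2)
(-41283 - 40591)*(X(-65) + 44384) = (-41283 - 40591)*((2 - 1*(-65)**2) + 44384) = -81874*((2 - 1*4225) + 44384) = -81874*((2 - 4225) + 44384) = -81874*(-4223 + 44384) = -81874*40161 = -3288141714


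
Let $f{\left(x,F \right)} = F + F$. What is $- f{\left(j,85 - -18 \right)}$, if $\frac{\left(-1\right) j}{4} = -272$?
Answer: $-206$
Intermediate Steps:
$j = 1088$ ($j = \left(-4\right) \left(-272\right) = 1088$)
$f{\left(x,F \right)} = 2 F$
$- f{\left(j,85 - -18 \right)} = - 2 \left(85 - -18\right) = - 2 \left(85 + 18\right) = - 2 \cdot 103 = \left(-1\right) 206 = -206$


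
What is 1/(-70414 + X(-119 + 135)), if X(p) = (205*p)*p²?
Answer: 1/769266 ≈ 1.2999e-6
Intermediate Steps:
X(p) = 205*p³
1/(-70414 + X(-119 + 135)) = 1/(-70414 + 205*(-119 + 135)³) = 1/(-70414 + 205*16³) = 1/(-70414 + 205*4096) = 1/(-70414 + 839680) = 1/769266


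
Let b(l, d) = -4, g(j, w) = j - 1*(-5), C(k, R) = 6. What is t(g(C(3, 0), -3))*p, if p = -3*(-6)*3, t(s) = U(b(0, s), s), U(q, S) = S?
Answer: 594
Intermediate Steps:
g(j, w) = 5 + j (g(j, w) = j + 5 = 5 + j)
t(s) = s
p = 54 (p = 18*3 = 54)
t(g(C(3, 0), -3))*p = (5 + 6)*54 = 11*54 = 594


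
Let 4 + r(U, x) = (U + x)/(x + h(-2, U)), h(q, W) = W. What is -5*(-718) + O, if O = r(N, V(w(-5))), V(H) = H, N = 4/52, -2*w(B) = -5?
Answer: 3587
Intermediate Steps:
w(B) = 5/2 (w(B) = -½*(-5) = 5/2)
N = 1/13 (N = 4*(1/52) = 1/13 ≈ 0.076923)
r(U, x) = -3 (r(U, x) = -4 + (U + x)/(x + U) = -4 + (U + x)/(U + x) = -4 + 1 = -3)
O = -3
-5*(-718) + O = -5*(-718) - 3 = 3590 - 3 = 3587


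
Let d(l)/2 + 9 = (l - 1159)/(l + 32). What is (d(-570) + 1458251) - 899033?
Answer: 150426529/269 ≈ 5.5921e+5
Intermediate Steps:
d(l) = -18 + 2*(-1159 + l)/(32 + l) (d(l) = -18 + 2*((l - 1159)/(l + 32)) = -18 + 2*((-1159 + l)/(32 + l)) = -18 + 2*(-1159 + l)/(32 + l))
(d(-570) + 1458251) - 899033 = (2*(-1447 - 8*(-570))/(32 - 570) + 1458251) - 899033 = (2*(-1447 + 4560)/(-538) + 1458251) - 899033 = (2*(-1/538)*3113 + 1458251) - 899033 = (-3113/269 + 1458251) - 899033 = 392266406/269 - 899033 = 150426529/269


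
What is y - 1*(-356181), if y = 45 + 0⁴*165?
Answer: 356226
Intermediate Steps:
y = 45 (y = 45 + 0*165 = 45 + 0 = 45)
y - 1*(-356181) = 45 - 1*(-356181) = 45 + 356181 = 356226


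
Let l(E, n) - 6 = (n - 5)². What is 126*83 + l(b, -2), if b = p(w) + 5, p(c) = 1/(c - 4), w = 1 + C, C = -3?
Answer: 10513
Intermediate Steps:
w = -2 (w = 1 - 3 = -2)
p(c) = 1/(-4 + c)
b = 29/6 (b = 1/(-4 - 2) + 5 = 1/(-6) + 5 = -⅙ + 5 = 29/6 ≈ 4.8333)
l(E, n) = 6 + (-5 + n)² (l(E, n) = 6 + (n - 5)² = 6 + (-5 + n)²)
126*83 + l(b, -2) = 126*83 + (6 + (-5 - 2)²) = 10458 + (6 + (-7)²) = 10458 + (6 + 49) = 10458 + 55 = 10513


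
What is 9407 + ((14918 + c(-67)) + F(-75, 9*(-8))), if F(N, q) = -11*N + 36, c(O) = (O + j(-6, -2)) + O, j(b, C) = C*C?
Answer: 25056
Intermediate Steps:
j(b, C) = C**2
c(O) = 4 + 2*O (c(O) = (O + (-2)**2) + O = (O + 4) + O = (4 + O) + O = 4 + 2*O)
F(N, q) = 36 - 11*N
9407 + ((14918 + c(-67)) + F(-75, 9*(-8))) = 9407 + ((14918 + (4 + 2*(-67))) + (36 - 11*(-75))) = 9407 + ((14918 + (4 - 134)) + (36 + 825)) = 9407 + ((14918 - 130) + 861) = 9407 + (14788 + 861) = 9407 + 15649 = 25056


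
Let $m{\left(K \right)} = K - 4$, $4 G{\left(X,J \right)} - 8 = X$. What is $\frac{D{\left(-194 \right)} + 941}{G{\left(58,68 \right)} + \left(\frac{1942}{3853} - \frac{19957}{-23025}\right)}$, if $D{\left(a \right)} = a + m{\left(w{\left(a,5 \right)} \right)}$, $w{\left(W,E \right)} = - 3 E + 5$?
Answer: $\frac{130056666450}{3170823467} \approx 41.017$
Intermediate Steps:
$w{\left(W,E \right)} = 5 - 3 E$
$G{\left(X,J \right)} = 2 + \frac{X}{4}$
$m{\left(K \right)} = -4 + K$
$D{\left(a \right)} = -14 + a$ ($D{\left(a \right)} = a + \left(-4 + \left(5 - 15\right)\right) = a - 14 = -14 + a$)
$\frac{D{\left(-194 \right)} + 941}{G{\left(58,68 \right)} + \left(\frac{1942}{3853} - \frac{19957}{-23025}\right)} = \frac{\left(-14 - 194\right) + 941}{\left(2 + \frac{1}{4} \cdot 58\right) + \left(\frac{1942}{3853} - \frac{19957}{-23025}\right)} = \frac{-208 + 941}{\left(2 + \frac{29}{2}\right) + \left(1942 \cdot \frac{1}{3853} - - \frac{19957}{23025}\right)} = \frac{733}{\frac{33}{2} + \left(\frac{1942}{3853} + \frac{19957}{23025}\right)} = \frac{733}{\frac{33}{2} + \frac{121608871}{88715325}} = \frac{733}{\frac{3170823467}{177430650}} = 733 \cdot \frac{177430650}{3170823467} = \frac{130056666450}{3170823467}$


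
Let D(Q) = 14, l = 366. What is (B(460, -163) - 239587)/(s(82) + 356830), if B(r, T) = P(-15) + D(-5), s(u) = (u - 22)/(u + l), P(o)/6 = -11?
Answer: -26839568/39964975 ≈ -0.67158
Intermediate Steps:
P(o) = -66 (P(o) = 6*(-11) = -66)
s(u) = (-22 + u)/(366 + u) (s(u) = (u - 22)/(u + 366) = (-22 + u)/(366 + u))
B(r, T) = -52 (B(r, T) = -66 + 14 = -52)
(B(460, -163) - 239587)/(s(82) + 356830) = (-52 - 239587)/((-22 + 82)/(366 + 82) + 356830) = -239639/(60/448 + 356830) = -239639/((1/448)*60 + 356830) = -239639/(15/112 + 356830) = -239639/39964975/112 = -239639*112/39964975 = -26839568/39964975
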